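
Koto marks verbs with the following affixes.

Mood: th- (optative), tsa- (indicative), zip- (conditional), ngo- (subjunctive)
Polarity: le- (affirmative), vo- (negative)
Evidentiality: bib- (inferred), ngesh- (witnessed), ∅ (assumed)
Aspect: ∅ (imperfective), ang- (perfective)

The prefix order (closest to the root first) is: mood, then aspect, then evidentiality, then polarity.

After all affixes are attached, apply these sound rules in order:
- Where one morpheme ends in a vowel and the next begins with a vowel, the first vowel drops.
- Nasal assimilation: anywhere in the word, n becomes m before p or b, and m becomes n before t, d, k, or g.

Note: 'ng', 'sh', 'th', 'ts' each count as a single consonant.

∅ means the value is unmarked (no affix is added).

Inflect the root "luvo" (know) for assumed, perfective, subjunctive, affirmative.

langngoluvo

Attach mood subjunctive ngo- → ngoluvo.
Attach aspect perfective ang- → angngoluvo.
evidentiality = assumed: zero marking, form stays angngoluvo.
Attach polarity affirmative le- → leangngoluvo.
Apply vowel deletion: leangngoluvo → langngoluvo.
Nasal assimilation: no change.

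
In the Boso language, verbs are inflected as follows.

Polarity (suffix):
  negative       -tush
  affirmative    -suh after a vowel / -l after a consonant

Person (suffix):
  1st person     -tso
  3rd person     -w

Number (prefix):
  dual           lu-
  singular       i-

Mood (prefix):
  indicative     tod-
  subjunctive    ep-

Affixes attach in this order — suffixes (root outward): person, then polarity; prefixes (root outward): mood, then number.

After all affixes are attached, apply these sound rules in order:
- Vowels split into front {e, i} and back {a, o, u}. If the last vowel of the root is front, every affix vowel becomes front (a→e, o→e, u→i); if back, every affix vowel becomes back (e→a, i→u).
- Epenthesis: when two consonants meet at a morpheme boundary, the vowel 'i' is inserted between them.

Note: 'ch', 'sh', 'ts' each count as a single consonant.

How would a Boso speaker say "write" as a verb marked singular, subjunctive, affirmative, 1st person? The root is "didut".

Attach person 1st person -tso → diduttso.
Attach polarity affirmative -suh (after vowel 'o') → diduttsosuh.
Attach mood subjunctive ep- → epdiduttsosuh.
Attach number singular i- → iepdiduttsosuh.
Apply vowel harmony: iepdiduttsosuh → uapdiduttsosuh.
Apply epenthesis: uapdiduttsosuh → uapididutitsosuh.

uapididutitsosuh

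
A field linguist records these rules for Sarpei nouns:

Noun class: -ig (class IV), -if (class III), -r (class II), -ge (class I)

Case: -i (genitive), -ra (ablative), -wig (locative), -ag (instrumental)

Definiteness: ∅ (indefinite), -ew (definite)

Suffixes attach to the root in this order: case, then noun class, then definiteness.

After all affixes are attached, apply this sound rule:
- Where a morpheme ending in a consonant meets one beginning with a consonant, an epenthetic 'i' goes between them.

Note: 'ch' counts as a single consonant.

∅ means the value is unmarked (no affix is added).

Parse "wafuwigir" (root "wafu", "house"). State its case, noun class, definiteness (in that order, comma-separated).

locative, class II, indefinite

Segment: wafu-wig-r.
case: -wig → locative.
noun class: -r → class II.
definiteness: ∅ → indefinite.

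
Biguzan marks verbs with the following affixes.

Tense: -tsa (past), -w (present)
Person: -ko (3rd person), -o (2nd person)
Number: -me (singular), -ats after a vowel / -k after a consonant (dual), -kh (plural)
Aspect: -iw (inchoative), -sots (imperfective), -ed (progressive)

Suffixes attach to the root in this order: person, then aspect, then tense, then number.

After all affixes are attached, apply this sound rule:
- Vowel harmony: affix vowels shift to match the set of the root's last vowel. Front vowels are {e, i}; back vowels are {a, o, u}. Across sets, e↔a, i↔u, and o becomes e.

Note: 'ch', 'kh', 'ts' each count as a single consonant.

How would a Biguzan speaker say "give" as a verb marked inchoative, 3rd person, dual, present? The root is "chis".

chiskeiwwk

Attach person 3rd person -ko → chisko.
Attach aspect inchoative -iw → chiskoiw.
Attach tense present -w → chiskoiww.
Attach number dual -k (after consonant 'w') → chiskoiwwk.
Apply vowel harmony: chiskoiwwk → chiskeiwwk.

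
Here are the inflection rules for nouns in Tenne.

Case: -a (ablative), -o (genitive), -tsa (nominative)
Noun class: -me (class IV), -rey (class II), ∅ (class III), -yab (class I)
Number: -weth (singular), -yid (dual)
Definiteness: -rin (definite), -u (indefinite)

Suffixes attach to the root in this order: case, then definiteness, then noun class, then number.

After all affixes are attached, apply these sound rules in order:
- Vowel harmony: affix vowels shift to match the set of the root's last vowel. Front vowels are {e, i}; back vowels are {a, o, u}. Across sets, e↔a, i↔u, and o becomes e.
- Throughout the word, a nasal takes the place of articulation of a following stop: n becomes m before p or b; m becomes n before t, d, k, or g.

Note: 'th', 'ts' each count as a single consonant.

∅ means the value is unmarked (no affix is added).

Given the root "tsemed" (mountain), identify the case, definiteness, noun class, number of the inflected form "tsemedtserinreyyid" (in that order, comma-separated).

Segment: tsemed-tsa-rin-rey-yid.
case: -tsa → nominative.
definiteness: -rin → definite.
noun class: -rey → class II.
number: -yid → dual.

nominative, definite, class II, dual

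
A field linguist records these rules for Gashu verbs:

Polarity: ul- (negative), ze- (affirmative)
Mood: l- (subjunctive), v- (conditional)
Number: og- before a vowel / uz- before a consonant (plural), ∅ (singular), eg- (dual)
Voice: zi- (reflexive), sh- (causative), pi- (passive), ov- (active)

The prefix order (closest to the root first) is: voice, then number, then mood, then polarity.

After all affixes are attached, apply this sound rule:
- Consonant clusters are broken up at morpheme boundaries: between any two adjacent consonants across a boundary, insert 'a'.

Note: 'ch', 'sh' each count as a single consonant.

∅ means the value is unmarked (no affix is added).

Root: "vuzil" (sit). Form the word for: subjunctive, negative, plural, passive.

Attach voice passive pi- → pivuzil.
Attach number plural uz- (before consonant 'p') → uzpivuzil.
Attach mood subjunctive l- → luzpivuzil.
Attach polarity negative ul- → ulluzpivuzil.
Apply epenthesis: ulluzpivuzil → ulaluzapivuzil.

ulaluzapivuzil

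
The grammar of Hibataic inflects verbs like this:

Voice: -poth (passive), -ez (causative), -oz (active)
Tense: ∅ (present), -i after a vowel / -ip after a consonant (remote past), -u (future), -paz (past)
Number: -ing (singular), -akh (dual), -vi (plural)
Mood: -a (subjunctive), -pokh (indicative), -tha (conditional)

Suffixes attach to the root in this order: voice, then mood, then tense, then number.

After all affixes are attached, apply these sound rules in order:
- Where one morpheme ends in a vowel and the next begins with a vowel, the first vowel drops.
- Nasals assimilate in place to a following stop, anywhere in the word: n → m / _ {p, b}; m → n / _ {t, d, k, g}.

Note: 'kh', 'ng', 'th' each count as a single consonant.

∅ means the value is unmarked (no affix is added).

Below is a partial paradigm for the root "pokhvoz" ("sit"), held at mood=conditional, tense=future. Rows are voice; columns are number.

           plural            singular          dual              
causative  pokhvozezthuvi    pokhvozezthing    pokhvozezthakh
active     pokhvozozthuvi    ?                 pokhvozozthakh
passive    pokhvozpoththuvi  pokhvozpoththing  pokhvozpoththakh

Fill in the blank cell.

pokhvozozthing

Attach voice active -oz → pokhvozoz.
Attach mood conditional -tha → pokhvozoztha.
Attach tense future -u → pokhvozozthau.
Attach number singular -ing → pokhvozozthauing.
Apply vowel deletion: pokhvozozthauing → pokhvozozthing.
Nasal assimilation: no change.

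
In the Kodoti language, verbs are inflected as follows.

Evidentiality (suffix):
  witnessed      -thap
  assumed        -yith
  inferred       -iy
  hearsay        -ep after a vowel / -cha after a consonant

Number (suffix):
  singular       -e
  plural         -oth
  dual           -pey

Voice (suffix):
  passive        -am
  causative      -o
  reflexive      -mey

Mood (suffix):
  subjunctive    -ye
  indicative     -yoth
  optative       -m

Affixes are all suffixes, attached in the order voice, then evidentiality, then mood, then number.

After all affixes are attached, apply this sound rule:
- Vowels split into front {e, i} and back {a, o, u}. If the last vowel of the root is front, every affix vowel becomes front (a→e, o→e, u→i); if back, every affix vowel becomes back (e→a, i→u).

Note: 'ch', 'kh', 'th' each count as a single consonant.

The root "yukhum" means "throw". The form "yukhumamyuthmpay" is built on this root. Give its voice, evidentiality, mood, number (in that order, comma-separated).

passive, assumed, optative, dual

Segment: yukhum-am-yith-m-pey.
voice: -am → passive.
evidentiality: -yith → assumed.
mood: -m → optative.
number: -pey → dual.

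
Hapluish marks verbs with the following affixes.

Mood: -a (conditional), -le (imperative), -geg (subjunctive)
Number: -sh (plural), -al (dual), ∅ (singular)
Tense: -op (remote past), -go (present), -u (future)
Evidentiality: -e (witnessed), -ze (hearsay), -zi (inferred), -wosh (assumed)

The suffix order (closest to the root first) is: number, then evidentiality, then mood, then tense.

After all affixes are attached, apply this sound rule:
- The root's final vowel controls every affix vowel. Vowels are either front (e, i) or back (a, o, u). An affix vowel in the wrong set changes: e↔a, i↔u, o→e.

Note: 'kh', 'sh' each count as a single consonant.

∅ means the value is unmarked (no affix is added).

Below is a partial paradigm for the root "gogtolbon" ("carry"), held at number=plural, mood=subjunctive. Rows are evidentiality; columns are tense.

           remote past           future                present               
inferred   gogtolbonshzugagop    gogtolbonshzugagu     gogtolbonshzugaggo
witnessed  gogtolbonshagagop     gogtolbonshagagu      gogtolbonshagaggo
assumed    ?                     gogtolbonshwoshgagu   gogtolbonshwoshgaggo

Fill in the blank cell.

Attach number plural -sh → gogtolbonsh.
Attach evidentiality assumed -wosh → gogtolbonshwosh.
Attach mood subjunctive -geg → gogtolbonshwoshgeg.
Attach tense remote past -op → gogtolbonshwoshgegop.
Apply vowel harmony: gogtolbonshwoshgegop → gogtolbonshwoshgagop.

gogtolbonshwoshgagop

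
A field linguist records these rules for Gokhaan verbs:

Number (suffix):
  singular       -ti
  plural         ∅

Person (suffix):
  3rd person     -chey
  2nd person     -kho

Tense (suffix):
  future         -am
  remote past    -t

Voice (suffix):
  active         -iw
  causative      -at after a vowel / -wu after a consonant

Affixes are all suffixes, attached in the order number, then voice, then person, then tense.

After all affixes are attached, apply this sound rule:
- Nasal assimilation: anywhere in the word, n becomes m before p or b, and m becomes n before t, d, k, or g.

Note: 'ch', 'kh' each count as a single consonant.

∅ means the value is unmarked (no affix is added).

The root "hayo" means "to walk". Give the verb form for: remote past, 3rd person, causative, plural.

hayoatcheyt

number = plural: zero marking, form stays hayo.
Attach voice causative -at (after vowel 'o') → hayoat.
Attach person 3rd person -chey → hayoatchey.
Attach tense remote past -t → hayoatcheyt.
Nasal assimilation: no change.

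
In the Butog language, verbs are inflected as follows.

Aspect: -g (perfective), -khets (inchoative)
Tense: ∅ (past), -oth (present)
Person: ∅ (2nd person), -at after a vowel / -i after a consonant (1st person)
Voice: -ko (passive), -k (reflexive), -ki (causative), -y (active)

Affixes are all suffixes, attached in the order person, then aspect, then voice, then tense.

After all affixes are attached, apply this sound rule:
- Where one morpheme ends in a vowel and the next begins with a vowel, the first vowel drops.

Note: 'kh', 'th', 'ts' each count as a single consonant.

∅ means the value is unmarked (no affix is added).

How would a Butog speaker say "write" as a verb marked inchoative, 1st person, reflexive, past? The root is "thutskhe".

Attach person 1st person -at (after vowel 'e') → thutskheat.
Attach aspect inchoative -khets → thutskheatkhets.
Attach voice reflexive -k → thutskheatkhetsk.
tense = past: zero marking, form stays thutskheatkhetsk.
Apply vowel deletion: thutskheatkhetsk → thutskhatkhetsk.

thutskhatkhetsk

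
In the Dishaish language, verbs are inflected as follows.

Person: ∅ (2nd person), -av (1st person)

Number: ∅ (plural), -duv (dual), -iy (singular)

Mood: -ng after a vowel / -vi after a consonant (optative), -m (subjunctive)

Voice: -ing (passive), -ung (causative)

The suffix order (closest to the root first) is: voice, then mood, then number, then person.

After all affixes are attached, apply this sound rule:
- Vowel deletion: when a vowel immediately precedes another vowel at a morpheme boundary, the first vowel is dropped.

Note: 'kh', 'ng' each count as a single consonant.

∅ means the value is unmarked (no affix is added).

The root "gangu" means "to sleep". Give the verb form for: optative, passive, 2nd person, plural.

Attach voice passive -ing → ganguing.
Attach mood optative -vi (after consonant 'ng') → ganguingvi.
number = plural: zero marking, form stays ganguingvi.
person = 2nd person: zero marking, form stays ganguingvi.
Apply vowel deletion: ganguingvi → gangingvi.

gangingvi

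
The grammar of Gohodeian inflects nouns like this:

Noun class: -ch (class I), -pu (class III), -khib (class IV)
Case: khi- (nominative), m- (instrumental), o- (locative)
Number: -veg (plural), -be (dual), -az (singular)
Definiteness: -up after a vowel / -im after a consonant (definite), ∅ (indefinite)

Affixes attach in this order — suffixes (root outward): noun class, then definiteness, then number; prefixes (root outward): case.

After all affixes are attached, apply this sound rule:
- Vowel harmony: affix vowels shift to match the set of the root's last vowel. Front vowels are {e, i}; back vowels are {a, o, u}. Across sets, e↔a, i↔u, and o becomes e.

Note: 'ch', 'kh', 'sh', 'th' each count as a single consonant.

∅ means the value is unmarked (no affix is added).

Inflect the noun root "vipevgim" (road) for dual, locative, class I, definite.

Attach noun class class I -ch → vipevgimch.
Attach definiteness definite -im (after consonant 'ch') → vipevgimchim.
Attach number dual -be → vipevgimchimbe.
Attach case locative o- → ovipevgimchimbe.
Apply vowel harmony: ovipevgimchimbe → evipevgimchimbe.

evipevgimchimbe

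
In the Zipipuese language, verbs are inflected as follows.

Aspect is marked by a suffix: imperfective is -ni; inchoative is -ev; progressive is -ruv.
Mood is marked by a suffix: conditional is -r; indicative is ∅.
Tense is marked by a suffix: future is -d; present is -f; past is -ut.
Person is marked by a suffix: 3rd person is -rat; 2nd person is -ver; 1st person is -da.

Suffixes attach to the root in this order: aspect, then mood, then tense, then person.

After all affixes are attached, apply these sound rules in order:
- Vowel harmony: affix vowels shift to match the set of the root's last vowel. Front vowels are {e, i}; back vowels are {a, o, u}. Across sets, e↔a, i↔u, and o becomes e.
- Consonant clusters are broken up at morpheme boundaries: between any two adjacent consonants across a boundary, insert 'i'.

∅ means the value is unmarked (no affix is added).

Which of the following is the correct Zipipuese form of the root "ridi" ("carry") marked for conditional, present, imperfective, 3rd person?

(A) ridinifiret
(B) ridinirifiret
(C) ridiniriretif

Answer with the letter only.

Attach aspect imperfective -ni → ridini.
Attach mood conditional -r → ridinir.
Attach tense present -f → ridinirf.
Attach person 3rd person -rat → ridinirfrat.
Apply vowel harmony: ridinirfrat → ridinirfret.
Apply epenthesis: ridinirfret → ridinirifiret.
So the correct form is ridinirifiret, option (B).
(A) ridinifiret is wrong: it uses indicative instead of conditional for mood.
(C) ridiniriretif is wrong: it has the affixes in the wrong order.

B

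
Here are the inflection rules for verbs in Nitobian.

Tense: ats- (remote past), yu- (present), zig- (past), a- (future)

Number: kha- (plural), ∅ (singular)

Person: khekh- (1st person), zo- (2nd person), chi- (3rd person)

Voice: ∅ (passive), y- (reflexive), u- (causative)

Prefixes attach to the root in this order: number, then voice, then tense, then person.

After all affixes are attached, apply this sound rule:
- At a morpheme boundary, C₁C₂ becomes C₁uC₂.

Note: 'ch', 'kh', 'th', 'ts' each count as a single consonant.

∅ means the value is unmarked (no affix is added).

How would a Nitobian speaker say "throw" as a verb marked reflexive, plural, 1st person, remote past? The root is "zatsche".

Attach number plural kha- → khazatsche.
Attach voice reflexive y- → ykhazatsche.
Attach tense remote past ats- → atsykhazatsche.
Attach person 1st person khekh- → khekhatsykhazatsche.
Apply epenthesis: khekhatsykhazatsche → khekhatsuyukhazatsche.

khekhatsuyukhazatsche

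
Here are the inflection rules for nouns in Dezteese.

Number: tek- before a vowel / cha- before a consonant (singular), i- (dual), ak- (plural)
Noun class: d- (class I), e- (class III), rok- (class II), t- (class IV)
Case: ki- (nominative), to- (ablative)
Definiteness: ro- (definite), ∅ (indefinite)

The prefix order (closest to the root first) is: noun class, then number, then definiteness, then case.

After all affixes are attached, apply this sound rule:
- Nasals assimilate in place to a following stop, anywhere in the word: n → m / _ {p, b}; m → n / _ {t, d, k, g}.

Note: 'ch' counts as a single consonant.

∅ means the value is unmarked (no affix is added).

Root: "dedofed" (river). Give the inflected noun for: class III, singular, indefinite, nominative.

kitekededofed

Attach noun class class III e- → ededofed.
Attach number singular tek- (before vowel 'e') → tekededofed.
definiteness = indefinite: zero marking, form stays tekededofed.
Attach case nominative ki- → kitekededofed.
Nasal assimilation: no change.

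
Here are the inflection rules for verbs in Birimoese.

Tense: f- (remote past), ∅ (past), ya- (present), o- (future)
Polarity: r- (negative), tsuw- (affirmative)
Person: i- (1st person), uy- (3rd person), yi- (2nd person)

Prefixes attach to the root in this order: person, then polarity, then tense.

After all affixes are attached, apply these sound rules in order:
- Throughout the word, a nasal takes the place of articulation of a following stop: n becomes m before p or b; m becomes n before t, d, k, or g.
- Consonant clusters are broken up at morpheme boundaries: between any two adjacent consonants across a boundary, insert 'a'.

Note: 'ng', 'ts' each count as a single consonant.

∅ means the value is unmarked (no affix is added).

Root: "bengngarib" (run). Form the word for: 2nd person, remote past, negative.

farayibengngarib

Attach person 2nd person yi- → yibengngarib.
Attach polarity negative r- → ryibengngarib.
Attach tense remote past f- → fryibengngarib.
Nasal assimilation: no change.
Apply epenthesis: fryibengngarib → farayibengngarib.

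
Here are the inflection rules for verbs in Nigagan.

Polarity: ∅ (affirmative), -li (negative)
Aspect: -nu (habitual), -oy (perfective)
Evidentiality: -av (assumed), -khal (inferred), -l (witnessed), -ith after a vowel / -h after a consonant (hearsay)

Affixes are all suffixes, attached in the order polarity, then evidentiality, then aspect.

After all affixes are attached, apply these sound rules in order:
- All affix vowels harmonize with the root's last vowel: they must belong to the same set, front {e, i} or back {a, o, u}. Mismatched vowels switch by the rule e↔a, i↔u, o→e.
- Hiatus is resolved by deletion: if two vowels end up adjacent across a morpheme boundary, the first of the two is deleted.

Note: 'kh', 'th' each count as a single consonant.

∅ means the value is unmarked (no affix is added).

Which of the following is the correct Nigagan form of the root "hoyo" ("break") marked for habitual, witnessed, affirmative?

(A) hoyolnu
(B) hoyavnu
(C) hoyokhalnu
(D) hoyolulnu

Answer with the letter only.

polarity = affirmative: zero marking, form stays hoyo.
Attach evidentiality witnessed -l → hoyol.
Attach aspect habitual -nu → hoyolnu.
Vowel harmony: no change.
Vowel deletion: no change.
So the correct form is hoyolnu, option (A).
(C) hoyokhalnu is wrong: it uses inferred instead of witnessed for evidentiality.
(B) hoyavnu is wrong: it uses assumed instead of witnessed for evidentiality.
(D) hoyolulnu is wrong: it uses negative instead of affirmative for polarity.

A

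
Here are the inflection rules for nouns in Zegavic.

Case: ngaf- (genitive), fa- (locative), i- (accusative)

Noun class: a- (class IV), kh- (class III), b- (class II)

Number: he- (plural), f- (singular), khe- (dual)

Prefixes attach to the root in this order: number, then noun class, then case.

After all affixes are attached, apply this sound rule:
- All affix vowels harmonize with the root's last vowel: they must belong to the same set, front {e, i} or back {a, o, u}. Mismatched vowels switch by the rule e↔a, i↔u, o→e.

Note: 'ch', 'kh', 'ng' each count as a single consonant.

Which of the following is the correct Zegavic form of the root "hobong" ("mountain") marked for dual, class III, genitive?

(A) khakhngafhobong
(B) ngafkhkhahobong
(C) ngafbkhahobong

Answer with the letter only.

Attach number dual khe- → khehobong.
Attach noun class class III kh- → khkhehobong.
Attach case genitive ngaf- → ngafkhkhehobong.
Apply vowel harmony: ngafkhkhehobong → ngafkhkhahobong.
So the correct form is ngafkhkhahobong, option (B).
(C) ngafbkhahobong is wrong: it uses class II instead of class III for noun class.
(A) khakhngafhobong is wrong: it has the affixes in the wrong order.

B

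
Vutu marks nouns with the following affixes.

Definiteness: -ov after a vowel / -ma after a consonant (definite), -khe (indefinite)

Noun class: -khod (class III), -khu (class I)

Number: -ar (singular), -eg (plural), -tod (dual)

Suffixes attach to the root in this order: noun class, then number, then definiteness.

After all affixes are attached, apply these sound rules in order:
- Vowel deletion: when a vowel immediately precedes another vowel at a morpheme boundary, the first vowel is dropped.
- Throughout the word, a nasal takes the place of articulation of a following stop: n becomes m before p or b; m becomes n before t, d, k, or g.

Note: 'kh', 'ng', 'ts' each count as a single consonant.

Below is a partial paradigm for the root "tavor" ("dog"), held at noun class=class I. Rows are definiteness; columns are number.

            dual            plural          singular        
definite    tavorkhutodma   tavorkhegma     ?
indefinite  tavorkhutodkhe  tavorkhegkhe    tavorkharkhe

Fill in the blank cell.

Attach noun class class I -khu → tavorkhu.
Attach number singular -ar → tavorkhuar.
Attach definiteness definite -ma (after consonant 'r') → tavorkhuarma.
Apply vowel deletion: tavorkhuarma → tavorkharma.
Nasal assimilation: no change.

tavorkharma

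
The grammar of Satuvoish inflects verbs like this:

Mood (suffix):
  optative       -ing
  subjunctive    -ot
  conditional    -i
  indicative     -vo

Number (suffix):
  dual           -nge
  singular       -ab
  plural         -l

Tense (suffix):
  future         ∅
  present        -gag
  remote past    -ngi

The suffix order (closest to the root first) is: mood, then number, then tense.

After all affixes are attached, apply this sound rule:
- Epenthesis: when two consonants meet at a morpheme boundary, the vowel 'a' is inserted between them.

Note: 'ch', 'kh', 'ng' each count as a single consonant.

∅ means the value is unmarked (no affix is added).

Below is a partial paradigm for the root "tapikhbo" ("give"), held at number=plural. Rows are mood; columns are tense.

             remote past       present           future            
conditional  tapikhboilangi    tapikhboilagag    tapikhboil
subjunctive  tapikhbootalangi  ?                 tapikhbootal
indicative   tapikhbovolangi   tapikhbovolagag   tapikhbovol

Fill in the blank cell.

Attach mood subjunctive -ot → tapikhboot.
Attach number plural -l → tapikhbootl.
Attach tense present -gag → tapikhbootlgag.
Apply epenthesis: tapikhbootlgag → tapikhbootalagag.

tapikhbootalagag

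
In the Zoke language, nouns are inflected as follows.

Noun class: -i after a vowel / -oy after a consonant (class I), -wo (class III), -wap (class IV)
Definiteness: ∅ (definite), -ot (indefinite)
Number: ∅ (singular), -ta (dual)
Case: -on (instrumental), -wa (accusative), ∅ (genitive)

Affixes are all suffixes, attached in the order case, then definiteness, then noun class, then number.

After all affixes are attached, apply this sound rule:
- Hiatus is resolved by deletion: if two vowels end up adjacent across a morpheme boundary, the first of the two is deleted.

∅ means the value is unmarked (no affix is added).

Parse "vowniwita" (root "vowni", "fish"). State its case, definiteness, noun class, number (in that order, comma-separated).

Segment: vowni-wa-i-ta.
case: -wa → accusative.
definiteness: ∅ → definite.
noun class: -i/oy → class I.
number: -ta → dual.

accusative, definite, class I, dual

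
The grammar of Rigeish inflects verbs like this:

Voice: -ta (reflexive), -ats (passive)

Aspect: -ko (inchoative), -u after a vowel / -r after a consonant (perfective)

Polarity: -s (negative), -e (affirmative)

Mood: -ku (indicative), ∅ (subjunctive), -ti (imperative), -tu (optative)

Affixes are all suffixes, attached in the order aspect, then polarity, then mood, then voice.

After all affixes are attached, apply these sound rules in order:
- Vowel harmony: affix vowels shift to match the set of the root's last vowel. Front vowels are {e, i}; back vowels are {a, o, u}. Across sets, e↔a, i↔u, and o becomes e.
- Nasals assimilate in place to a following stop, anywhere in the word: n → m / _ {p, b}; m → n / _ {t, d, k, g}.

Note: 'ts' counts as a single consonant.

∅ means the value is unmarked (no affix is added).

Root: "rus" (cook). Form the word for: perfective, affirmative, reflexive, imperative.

rusratuta

Attach aspect perfective -r (after consonant 's') → rusr.
Attach polarity affirmative -e → rusre.
Attach mood imperative -ti → rusreti.
Attach voice reflexive -ta → rusretita.
Apply vowel harmony: rusretita → rusratuta.
Nasal assimilation: no change.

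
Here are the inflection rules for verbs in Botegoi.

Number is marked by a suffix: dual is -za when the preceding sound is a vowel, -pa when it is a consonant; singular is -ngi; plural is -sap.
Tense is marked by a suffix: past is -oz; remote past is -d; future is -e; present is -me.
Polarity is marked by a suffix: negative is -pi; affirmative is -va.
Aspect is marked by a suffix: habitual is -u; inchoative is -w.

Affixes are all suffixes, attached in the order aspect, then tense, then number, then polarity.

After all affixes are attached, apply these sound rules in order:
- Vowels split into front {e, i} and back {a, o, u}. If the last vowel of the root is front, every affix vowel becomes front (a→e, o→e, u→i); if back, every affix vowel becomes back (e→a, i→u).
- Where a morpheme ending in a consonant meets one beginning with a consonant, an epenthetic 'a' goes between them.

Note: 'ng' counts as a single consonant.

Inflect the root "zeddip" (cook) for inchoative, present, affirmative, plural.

Attach aspect inchoative -w → zeddipw.
Attach tense present -me → zeddipwme.
Attach number plural -sap → zeddipwmesap.
Attach polarity affirmative -va → zeddipwmesapva.
Apply vowel harmony: zeddipwmesapva → zeddipwmesepve.
Apply epenthesis: zeddipwmesepve → zeddipawamesepave.

zeddipawamesepave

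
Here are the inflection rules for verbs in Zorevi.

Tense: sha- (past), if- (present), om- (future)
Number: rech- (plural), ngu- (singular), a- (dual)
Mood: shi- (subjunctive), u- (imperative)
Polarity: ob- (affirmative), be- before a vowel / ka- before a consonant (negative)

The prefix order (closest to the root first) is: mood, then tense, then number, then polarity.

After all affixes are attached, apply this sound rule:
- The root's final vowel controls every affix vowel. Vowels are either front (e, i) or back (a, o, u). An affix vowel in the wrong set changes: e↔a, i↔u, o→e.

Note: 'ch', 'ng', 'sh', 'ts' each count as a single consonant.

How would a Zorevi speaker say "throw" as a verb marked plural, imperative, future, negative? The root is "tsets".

Attach mood imperative u- → utsets.
Attach tense future om- → omutsets.
Attach number plural rech- → rechomutsets.
Attach polarity negative ka- (before consonant 'r') → karechomutsets.
Apply vowel harmony: karechomutsets → kerechemitsets.

kerechemitsets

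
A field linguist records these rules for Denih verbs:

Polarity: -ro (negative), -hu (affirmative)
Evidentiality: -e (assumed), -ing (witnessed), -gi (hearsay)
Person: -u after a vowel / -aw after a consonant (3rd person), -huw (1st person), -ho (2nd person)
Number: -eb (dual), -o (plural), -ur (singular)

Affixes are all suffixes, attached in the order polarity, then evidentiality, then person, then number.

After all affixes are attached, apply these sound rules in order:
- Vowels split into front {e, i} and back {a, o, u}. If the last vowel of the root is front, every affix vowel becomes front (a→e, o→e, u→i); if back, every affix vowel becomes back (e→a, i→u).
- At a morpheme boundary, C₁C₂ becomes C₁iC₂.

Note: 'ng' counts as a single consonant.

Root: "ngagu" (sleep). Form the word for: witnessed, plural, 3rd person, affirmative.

ngaguhuungawo

Attach polarity affirmative -hu → ngaguhu.
Attach evidentiality witnessed -ing → ngaguhuing.
Attach person 3rd person -aw (after consonant 'ng') → ngaguhuingaw.
Attach number plural -o → ngaguhuingawo.
Apply vowel harmony: ngaguhuingawo → ngaguhuungawo.
Epenthesis: no change.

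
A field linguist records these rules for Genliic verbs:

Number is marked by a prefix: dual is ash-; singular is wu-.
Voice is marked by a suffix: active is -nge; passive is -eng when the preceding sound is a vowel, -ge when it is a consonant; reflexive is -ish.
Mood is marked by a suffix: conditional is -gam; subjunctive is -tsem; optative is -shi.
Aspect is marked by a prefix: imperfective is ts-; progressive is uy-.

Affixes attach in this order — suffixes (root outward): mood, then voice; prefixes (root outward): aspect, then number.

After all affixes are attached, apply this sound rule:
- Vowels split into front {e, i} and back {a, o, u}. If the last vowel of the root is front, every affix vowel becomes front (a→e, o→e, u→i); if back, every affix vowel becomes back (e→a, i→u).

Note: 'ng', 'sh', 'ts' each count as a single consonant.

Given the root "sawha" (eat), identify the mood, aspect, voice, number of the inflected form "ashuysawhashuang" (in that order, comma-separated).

optative, progressive, passive, dual

Segment: ash-uy-sawha-shi-eng.
mood: -shi → optative.
aspect: uy- → progressive.
voice: -eng/ge → passive.
number: ash- → dual.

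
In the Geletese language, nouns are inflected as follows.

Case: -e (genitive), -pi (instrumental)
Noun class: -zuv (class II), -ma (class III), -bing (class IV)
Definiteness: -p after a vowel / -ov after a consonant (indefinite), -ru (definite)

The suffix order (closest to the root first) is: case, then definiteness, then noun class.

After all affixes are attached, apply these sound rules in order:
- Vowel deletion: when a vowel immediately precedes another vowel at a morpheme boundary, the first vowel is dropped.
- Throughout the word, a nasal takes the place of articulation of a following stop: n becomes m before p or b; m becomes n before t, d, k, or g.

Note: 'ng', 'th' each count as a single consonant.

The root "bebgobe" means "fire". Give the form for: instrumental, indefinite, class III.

bebgobepipma

Attach case instrumental -pi → bebgobepi.
Attach definiteness indefinite -p (after vowel 'i') → bebgobepip.
Attach noun class class III -ma → bebgobepipma.
Vowel deletion: no change.
Nasal assimilation: no change.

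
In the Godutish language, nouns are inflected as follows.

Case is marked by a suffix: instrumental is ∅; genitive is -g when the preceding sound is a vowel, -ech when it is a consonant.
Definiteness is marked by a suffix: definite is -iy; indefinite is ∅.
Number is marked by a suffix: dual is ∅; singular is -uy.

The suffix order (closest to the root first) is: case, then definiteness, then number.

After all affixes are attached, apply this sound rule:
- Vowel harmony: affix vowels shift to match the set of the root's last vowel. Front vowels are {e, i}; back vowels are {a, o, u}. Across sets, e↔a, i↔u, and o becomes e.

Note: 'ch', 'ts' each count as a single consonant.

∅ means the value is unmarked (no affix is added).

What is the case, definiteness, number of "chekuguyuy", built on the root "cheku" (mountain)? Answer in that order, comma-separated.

Segment: cheku-g-iy-uy.
case: -g/ech → genitive.
definiteness: -iy → definite.
number: -uy → singular.

genitive, definite, singular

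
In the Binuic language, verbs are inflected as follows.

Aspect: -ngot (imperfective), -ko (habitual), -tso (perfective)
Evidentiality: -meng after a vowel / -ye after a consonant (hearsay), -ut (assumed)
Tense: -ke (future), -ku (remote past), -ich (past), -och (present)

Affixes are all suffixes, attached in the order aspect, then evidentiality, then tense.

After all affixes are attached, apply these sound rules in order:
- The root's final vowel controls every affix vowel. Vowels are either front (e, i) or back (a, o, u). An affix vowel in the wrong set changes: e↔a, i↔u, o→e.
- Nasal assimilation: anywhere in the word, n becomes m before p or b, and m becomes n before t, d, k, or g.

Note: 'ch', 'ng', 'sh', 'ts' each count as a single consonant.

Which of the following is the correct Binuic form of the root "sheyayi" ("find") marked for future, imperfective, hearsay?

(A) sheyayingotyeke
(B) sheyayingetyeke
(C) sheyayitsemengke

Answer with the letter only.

Attach aspect imperfective -ngot → sheyayingot.
Attach evidentiality hearsay -ye (after consonant 't') → sheyayingotye.
Attach tense future -ke → sheyayingotyeke.
Apply vowel harmony: sheyayingotyeke → sheyayingetyeke.
Nasal assimilation: no change.
So the correct form is sheyayingetyeke, option (B).
(A) sheyayingotyeke is wrong: it fails to apply the sound rule(s).
(C) sheyayitsemengke is wrong: it uses perfective instead of imperfective for aspect.

B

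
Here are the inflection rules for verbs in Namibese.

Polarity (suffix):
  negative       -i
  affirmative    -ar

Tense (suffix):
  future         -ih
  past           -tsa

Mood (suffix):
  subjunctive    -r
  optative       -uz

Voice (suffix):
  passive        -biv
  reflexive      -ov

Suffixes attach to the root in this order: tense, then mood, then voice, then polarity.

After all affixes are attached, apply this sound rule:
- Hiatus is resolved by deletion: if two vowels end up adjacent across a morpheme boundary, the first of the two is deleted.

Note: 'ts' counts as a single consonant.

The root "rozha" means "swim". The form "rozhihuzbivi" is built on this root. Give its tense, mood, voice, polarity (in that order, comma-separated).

future, optative, passive, negative

Segment: rozha-ih-uz-biv-i.
tense: -ih → future.
mood: -uz → optative.
voice: -biv → passive.
polarity: -i → negative.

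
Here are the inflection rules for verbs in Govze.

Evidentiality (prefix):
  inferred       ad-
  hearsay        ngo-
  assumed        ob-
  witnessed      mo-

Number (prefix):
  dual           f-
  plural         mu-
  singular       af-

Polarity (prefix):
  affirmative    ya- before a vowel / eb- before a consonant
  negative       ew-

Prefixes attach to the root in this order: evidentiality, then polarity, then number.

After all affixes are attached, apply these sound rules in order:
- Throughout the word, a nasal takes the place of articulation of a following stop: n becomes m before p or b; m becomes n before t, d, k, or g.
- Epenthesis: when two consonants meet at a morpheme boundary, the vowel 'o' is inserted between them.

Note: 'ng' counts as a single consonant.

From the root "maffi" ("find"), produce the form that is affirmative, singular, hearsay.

afebongomaffi

Attach evidentiality hearsay ngo- → ngomaffi.
Attach polarity affirmative eb- (before consonant 'ng') → ebngomaffi.
Attach number singular af- → afebngomaffi.
Nasal assimilation: no change.
Apply epenthesis: afebngomaffi → afebongomaffi.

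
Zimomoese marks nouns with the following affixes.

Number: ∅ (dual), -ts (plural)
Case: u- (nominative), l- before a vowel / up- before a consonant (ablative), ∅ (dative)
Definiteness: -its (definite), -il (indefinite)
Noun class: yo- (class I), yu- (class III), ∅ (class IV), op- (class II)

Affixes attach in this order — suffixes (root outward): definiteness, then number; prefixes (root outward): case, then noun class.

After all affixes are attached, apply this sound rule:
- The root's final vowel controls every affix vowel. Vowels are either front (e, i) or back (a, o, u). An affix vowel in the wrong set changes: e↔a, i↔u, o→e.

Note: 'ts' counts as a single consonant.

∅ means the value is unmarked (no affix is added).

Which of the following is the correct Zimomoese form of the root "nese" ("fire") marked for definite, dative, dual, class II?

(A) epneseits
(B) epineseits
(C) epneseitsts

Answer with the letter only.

Attach definiteness definite -its → neseits.
case = dative: zero marking, form stays neseits.
Attach noun class class II op- → opneseits.
number = dual: zero marking, form stays opneseits.
Apply vowel harmony: opneseits → epneseits.
So the correct form is epneseits, option (A).
(B) epineseits is wrong: it uses nominative instead of dative for case.
(C) epneseitsts is wrong: it uses plural instead of dual for number.

A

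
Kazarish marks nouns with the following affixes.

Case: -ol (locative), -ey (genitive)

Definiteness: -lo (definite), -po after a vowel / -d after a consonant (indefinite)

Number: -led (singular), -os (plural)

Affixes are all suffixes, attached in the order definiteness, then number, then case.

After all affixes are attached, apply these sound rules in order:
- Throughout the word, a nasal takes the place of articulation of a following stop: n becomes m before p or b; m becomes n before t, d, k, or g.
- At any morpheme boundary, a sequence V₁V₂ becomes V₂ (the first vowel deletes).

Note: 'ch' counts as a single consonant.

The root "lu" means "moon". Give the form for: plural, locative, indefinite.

Attach definiteness indefinite -po (after vowel 'u') → lupo.
Attach number plural -os → lupoos.
Attach case locative -ol → lupoosol.
Nasal assimilation: no change.
Apply vowel deletion: lupoosol → luposol.

luposol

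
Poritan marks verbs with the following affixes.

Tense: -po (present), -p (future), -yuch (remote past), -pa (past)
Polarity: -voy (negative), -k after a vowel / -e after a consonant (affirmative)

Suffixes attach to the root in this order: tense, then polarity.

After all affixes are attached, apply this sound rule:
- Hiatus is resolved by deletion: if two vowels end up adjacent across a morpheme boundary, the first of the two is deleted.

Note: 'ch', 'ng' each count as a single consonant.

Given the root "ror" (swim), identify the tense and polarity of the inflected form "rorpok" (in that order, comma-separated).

present, affirmative

Segment: ror-po-k.
tense: -po → present.
polarity: -k/e → affirmative.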